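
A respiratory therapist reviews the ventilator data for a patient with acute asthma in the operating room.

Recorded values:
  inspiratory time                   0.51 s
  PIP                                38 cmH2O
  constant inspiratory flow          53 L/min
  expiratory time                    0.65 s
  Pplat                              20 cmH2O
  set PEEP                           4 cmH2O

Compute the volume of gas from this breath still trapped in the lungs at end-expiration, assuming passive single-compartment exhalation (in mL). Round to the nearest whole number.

Flow: 53 L/min ÷ 60 = 0.8833 L/s.
Vt = flow × Ti = 0.8833 L/s × 0.51 s × 1000 mL/L = 450.48 mL.
R = (PIP − Pplat)/V̇ = (38 − 20) / 0.8833 = 18.0/0.8833 = 20.378 cmH2O·s/L.
C = Vt/(Pplat − PEEP) = 450.48 / (20 − 4) = 450.48/16.0 = 28.155 mL/cmH2O.
τ = R × C = 20.378 × 0.02816 L/cmH2O = 0.5738 s.
Fraction remaining = e^(−Te/τ) = e^(−0.65/0.5738) = 0.3221.
Trapped volume = 450.48 × 0.3221 = 145.1 mL.

145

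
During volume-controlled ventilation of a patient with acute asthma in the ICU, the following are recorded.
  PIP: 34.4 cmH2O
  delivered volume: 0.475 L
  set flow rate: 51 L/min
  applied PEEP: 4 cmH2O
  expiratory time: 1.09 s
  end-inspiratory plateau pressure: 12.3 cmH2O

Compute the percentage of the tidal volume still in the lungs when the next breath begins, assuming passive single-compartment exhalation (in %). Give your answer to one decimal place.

Flow: 51 L/min ÷ 60 = 0.85 L/s.
R = (PIP − Pplat)/V̇ = (34.4 − 12.3) / 0.85 = 22.1/0.85 = 26.0 cmH2O·s/L.
C = Vt/(Pplat − PEEP) = 475.0 / (12.3 − 4) = 475.0/8.3 = 57.229 mL/cmH2O.
τ = R × C = 26.0 × 0.05723 L/cmH2O = 1.488 s.
Fraction remaining at end-expiration = e^(−Te/τ) = e^(−1.09/1.488) = 0.4807 → 48.07%.

48.1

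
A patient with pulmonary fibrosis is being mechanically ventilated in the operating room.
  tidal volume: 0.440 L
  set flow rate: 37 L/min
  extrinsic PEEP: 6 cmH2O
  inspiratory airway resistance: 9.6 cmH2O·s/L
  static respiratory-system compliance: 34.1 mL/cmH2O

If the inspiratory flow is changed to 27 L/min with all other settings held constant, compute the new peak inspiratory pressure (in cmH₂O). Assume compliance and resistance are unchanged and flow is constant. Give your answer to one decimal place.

23.2

Flow: 37 L/min ÷ 60 = 0.6167 L/s.
New flow: 27 L/min ÷ 60 = 0.45 L/s.
PIP = Vt/C + R·V̇ + PEEP (constant-flow equation of motion).
Only the resistive term changes: ΔPIP = R × ΔV̇ = 9.6 × (0.45 − 0.6167) = 9.6 × -0.1667 = -1.6 cmH2O.
Original PIP = 440/34.1 + 9.6×0.6167 + 6 = 24.824 cmH2O; new PIP = 24.824 + (-1.6) = 23.224 cmH2O.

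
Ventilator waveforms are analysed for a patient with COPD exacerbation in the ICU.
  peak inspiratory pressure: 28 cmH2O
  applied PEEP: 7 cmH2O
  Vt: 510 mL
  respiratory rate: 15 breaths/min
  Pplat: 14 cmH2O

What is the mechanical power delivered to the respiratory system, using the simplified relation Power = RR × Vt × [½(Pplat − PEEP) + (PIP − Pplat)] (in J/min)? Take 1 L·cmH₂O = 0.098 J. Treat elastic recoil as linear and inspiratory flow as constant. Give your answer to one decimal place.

Per-breath work = Vt × [½(Pplat−PEEP) + (PIP−Pplat)] = 0.510 × [0.5×7.0 + 14.0] = 0.510 × 17.5 = 8.925 L·cmH2O.
Power = 15 × 8.925 = 133.88 L·cmH2O/min.
× 0.098 J/(L·cmH2O) → 13.12 J/min.

13.1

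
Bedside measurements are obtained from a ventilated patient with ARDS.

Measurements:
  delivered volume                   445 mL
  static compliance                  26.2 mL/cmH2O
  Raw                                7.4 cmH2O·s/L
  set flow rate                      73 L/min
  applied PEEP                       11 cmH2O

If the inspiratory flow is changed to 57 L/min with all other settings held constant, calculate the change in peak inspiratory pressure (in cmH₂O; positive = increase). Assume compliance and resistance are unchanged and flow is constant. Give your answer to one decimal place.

-2.0

Flow: 73 L/min ÷ 60 = 1.2167 L/s.
New flow: 57 L/min ÷ 60 = 0.95 L/s.
PIP = Vt/C + R·V̇ + PEEP (constant-flow equation of motion).
Only the resistive term changes: ΔPIP = R × ΔV̇ = 7.4 × (0.95 − 1.2167) = 7.4 × -0.2667 = -1.974 cmH2O.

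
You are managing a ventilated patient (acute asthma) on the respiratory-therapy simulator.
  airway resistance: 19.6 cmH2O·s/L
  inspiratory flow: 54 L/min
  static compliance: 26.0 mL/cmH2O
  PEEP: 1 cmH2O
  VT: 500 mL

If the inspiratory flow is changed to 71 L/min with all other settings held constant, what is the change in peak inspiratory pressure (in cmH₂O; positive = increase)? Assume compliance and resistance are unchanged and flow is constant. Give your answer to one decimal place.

5.6

Flow: 54 L/min ÷ 60 = 0.9 L/s.
New flow: 71 L/min ÷ 60 = 1.1833 L/s.
PIP = Vt/C + R·V̇ + PEEP (constant-flow equation of motion).
Only the resistive term changes: ΔPIP = R × ΔV̇ = 19.6 × (1.1833 − 0.9) = 19.6 × 0.2833 = 5.553 cmH2O.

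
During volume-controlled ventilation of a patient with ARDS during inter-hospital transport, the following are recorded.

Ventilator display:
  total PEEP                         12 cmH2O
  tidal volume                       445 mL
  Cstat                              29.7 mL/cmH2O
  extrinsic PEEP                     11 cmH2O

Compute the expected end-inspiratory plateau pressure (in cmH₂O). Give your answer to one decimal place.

End-expiratory occlusion gives total PEEP = 12 cmH2O (intrinsic PEEP = 12 − 11 = 1). Use total PEEP for the elastic gradient.
Pplat = PEEPtotal + Vt / Cstat = 12 + 445 / 29.7 = 12 + 14.983 = 26.983 cmH2O.

27.0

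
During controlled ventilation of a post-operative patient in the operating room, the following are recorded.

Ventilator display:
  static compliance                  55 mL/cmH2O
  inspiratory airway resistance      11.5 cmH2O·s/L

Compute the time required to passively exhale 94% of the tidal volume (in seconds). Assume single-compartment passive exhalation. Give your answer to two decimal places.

τ = R × C = 11.5 × 55 mL/cmH2O = 11.5 × 0.055 L/cmH2O = 0.6325 s.
Exhaled fraction f = 1 − e^(−t/τ) → t = −τ·ln(1 − f) = −0.6325·ln(0.06) = 1.779 s.

1.78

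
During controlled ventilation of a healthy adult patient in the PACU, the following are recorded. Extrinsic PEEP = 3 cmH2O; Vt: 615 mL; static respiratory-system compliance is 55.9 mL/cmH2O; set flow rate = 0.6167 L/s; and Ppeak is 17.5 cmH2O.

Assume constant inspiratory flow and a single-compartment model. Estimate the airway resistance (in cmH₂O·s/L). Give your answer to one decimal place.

5.7

Equation of motion (constant flow): PIP = Vt/C + R·V̇ + PEEP.
R·V̇ = PIP − Vt/C − PEEP = 17.5 − 615/55.9 − 3 = 17.5 − 11.002 − 3 = 3.498 cmH2O.
R = 3.498 / 0.6167 = 5.672 cmH2O·s/L.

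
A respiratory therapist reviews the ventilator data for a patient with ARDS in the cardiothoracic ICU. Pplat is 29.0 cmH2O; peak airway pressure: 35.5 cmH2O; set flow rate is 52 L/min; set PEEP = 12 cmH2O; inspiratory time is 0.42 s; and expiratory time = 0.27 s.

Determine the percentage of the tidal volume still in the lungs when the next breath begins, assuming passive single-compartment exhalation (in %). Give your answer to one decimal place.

18.6

Flow: 52 L/min ÷ 60 = 0.8667 L/s.
Vt = flow × Ti = 0.8667 L/s × 0.42 s × 1000 mL/L = 364.01 mL.
R = (PIP − Pplat)/V̇ = (35.5 − 29.0) / 0.8667 = 6.5/0.8667 = 7.5 cmH2O·s/L.
C = Vt/(Pplat − PEEP) = 364.01 / (29.0 − 12) = 364.01/17.0 = 21.412 mL/cmH2O.
τ = R × C = 7.5 × 0.02141 L/cmH2O = 0.1606 s.
Fraction remaining at end-expiration = e^(−Te/τ) = e^(−0.27/0.1606) = 0.1862 → 18.62%.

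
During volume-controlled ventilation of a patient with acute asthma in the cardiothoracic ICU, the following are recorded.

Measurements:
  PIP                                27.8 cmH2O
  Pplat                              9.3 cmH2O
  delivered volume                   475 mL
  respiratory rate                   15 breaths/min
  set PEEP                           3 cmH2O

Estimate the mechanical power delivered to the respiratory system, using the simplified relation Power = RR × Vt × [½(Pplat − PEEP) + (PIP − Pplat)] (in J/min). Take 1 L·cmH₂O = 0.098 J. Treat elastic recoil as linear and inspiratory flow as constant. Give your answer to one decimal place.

15.1

Per-breath work = Vt × [½(Pplat−PEEP) + (PIP−Pplat)] = 0.475 × [0.5×6.3 + 18.5] = 0.475 × 21.65 = 10.284 L·cmH2O.
Power = 15 × 10.284 = 154.26 L·cmH2O/min.
× 0.098 J/(L·cmH2O) → 15.117 J/min.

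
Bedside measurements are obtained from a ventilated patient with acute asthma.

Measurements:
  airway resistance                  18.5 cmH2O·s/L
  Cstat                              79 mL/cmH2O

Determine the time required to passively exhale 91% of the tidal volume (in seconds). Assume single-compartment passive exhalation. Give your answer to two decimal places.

τ = R × C = 18.5 × 79 mL/cmH2O = 18.5 × 0.079 L/cmH2O = 1.462 s.
Exhaled fraction f = 1 − e^(−t/τ) → t = −τ·ln(1 − f) = −1.462·ln(0.09) = 3.52 s.

3.52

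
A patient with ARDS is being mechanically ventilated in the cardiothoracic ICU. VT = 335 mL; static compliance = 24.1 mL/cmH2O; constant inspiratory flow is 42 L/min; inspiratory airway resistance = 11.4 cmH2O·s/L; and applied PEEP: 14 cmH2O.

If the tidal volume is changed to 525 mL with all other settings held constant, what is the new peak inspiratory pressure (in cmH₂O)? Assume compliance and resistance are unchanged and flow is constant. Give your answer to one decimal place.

43.8

Flow: 42 L/min ÷ 60 = 0.7 L/s.
PIP = Vt/C + R·V̇ + PEEP (constant-flow equation of motion).
Only the elastic term changes: ΔPIP = ΔVt / C = (525 − 335) / 24.1 = 7.884 cmH2O.
Original PIP = 335/24.1 + 11.4×0.7 + 14 = 35.88 cmH2O; new PIP = 35.88 + (7.884) = 43.764 cmH2O.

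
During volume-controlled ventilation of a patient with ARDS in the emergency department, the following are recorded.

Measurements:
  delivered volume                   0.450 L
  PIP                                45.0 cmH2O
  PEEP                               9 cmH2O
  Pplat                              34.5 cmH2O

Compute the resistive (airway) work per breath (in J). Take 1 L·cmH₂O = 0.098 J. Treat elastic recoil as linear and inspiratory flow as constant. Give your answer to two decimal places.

0.46

With constant inspiratory flow the resistive pressure is constant at PIP − Pplat = 45.0 − 34.5 = 10.5 cmH2O, so resistive work = 10.5 × 0.450 = 4.725 L·cmH2O.
× 0.098 J/(L·cmH2O) → 0.4631 J.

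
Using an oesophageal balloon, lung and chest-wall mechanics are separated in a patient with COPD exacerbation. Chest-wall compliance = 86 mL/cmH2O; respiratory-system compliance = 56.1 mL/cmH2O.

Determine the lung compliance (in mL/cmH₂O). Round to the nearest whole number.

1/CL = 1/Crs − 1/Ccw.
1/CL = 1/56.1 − 1/86 = 0.006197.
CL = 161.37 mL/cmH2O.

161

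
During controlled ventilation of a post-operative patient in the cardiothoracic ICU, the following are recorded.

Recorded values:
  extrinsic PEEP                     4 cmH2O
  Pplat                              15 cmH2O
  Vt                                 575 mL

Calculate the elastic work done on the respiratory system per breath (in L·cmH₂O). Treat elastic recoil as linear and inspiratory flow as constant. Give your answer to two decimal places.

3.16

Elastic work ≈ ½ × (Pplat − PEEP) × Vt = 0.5 × (15 − 4) × 0.575 L = 0.5 × 11.0 × 0.575 = 3.163 L·cmH2O.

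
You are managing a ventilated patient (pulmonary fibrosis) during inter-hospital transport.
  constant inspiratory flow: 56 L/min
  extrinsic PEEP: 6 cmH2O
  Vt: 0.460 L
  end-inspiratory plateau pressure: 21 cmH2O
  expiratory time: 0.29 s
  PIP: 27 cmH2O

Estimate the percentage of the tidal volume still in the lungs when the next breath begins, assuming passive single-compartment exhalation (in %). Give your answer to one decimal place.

23.0

Flow: 56 L/min ÷ 60 = 0.9333 L/s.
R = (PIP − Pplat)/V̇ = (27 − 21) / 0.9333 = 6.0/0.9333 = 6.429 cmH2O·s/L.
C = Vt/(Pplat − PEEP) = 460.0 / (21 − 6) = 460.0/15.0 = 30.667 mL/cmH2O.
τ = R × C = 6.429 × 0.03067 L/cmH2O = 0.1972 s.
Fraction remaining at end-expiration = e^(−Te/τ) = e^(−0.29/0.1972) = 0.2298 → 22.98%.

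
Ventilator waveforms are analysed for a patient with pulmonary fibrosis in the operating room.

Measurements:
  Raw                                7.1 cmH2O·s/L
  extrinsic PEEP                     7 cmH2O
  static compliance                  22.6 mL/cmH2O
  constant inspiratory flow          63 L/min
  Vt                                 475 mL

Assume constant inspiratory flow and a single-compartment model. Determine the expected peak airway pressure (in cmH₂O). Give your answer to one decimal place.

35.5

Flow: 63 L/min ÷ 60 = 1.05 L/s.
Equation of motion (constant flow): PIP = Vt/C + R·V̇ + PEEP.
PIP = 475/22.6 + 7.1×1.05 + 7 = 21.018 + 7.455 + 7 = 35.473 cmH2O.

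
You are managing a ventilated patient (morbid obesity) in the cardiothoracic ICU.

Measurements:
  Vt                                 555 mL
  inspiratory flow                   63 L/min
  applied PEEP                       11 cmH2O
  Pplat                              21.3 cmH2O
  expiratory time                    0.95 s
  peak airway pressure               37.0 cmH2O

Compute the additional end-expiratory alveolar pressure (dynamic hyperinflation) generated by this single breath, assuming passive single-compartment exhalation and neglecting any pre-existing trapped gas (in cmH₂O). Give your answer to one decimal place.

3.2

Flow: 63 L/min ÷ 60 = 1.05 L/s.
R = (PIP − Pplat)/V̇ = (37.0 − 21.3) / 1.05 = 15.7/1.05 = 14.952 cmH2O·s/L.
C = Vt/(Pplat − PEEP) = 555.0 / (21.3 − 11) = 555.0/10.3 = 53.883 mL/cmH2O.
τ = R × C = 14.952 × 0.05388 L/cmH2O = 0.8056 s.
Fraction remaining = e^(−Te/τ) = e^(−0.95/0.8056) = 0.3075; trapped volume = 555.0 × 0.3075 = 170.66 mL.
Additional alveolar pressure from trapping ≈ V_trapped / C = 170.66 / 53.883 = 3.167 cmH2O.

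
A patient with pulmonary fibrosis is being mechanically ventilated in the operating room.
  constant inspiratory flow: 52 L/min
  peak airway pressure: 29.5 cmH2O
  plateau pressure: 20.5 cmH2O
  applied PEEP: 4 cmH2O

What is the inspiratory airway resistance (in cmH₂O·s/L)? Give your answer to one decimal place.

Flow: 52 L/min ÷ 60 = 0.8667 L/s.
Raw = (PIP − Pplat) / flow = (29.5 − 20.5) / 0.8667 = 9.0 / 0.8667 = 10.384 cmH2O·s/L.

10.4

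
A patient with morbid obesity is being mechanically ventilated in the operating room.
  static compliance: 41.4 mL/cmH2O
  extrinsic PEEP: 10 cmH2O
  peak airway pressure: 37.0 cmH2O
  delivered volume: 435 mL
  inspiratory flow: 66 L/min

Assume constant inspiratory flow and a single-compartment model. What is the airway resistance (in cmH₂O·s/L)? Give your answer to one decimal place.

Flow: 66 L/min ÷ 60 = 1.1 L/s.
Equation of motion (constant flow): PIP = Vt/C + R·V̇ + PEEP.
R·V̇ = PIP − Vt/C − PEEP = 37.0 − 435/41.4 − 10 = 37.0 − 10.507 − 10 = 16.493 cmH2O.
R = 16.493 / 1.1 = 14.994 cmH2O·s/L.

15.0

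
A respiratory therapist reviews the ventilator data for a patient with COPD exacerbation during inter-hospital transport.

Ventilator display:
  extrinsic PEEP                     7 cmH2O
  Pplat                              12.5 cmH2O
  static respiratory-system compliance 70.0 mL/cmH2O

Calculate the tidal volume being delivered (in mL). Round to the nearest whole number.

385

Vt = Cstat × (Pplat − PEEP) = 70.0 × (12.5 − 7) = 70.0 × 5.5 = 385.0 mL.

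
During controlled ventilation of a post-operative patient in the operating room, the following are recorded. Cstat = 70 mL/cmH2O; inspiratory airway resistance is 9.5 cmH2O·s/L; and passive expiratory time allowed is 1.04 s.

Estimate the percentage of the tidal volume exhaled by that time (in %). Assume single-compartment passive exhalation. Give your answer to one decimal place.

79.1

τ = R × C = 9.5 × 70 mL/cmH2O = 9.5 × 0.070 L/cmH2O = 0.665 s.
Passive exhalation: V(t)/V₀ = e^(−t/τ) = e^(−1.04/0.665) = 0.2093.
Fraction exhaled = 1 − 0.2093 = 0.7907 → 79.07%.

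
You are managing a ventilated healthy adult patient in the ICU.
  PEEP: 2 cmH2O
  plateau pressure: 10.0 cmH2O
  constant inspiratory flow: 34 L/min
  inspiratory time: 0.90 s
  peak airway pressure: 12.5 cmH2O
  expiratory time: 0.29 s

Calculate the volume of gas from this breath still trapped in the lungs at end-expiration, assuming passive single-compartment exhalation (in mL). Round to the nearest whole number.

182

Flow: 34 L/min ÷ 60 = 0.5667 L/s.
Vt = flow × Ti = 0.5667 L/s × 0.90 s × 1000 mL/L = 510.03 mL.
R = (PIP − Pplat)/V̇ = (12.5 − 10.0) / 0.5667 = 2.5/0.5667 = 4.412 cmH2O·s/L.
C = Vt/(Pplat − PEEP) = 510.03 / (10.0 − 2) = 510.03/8.0 = 63.754 mL/cmH2O.
τ = R × C = 4.412 × 0.06375 L/cmH2O = 0.2813 s.
Fraction remaining = e^(−Te/τ) = e^(−0.29/0.2813) = 0.3567.
Trapped volume = 510.03 × 0.3567 = 181.93 mL.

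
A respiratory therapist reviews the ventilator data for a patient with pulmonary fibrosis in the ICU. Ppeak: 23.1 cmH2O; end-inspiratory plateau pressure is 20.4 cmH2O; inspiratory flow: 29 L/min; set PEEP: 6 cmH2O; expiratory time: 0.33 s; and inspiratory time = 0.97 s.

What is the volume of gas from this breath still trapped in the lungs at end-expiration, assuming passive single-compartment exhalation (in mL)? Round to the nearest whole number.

76

Flow: 29 L/min ÷ 60 = 0.4833 L/s.
Vt = flow × Ti = 0.4833 L/s × 0.97 s × 1000 mL/L = 468.8 mL.
R = (PIP − Pplat)/V̇ = (23.1 − 20.4) / 0.4833 = 2.7/0.4833 = 5.587 cmH2O·s/L.
C = Vt/(Pplat − PEEP) = 468.8 / (20.4 − 6) = 468.8/14.4 = 32.556 mL/cmH2O.
τ = R × C = 5.587 × 0.03256 L/cmH2O = 0.1819 s.
Fraction remaining = e^(−Te/τ) = e^(−0.33/0.1819) = 0.163.
Trapped volume = 468.8 × 0.163 = 76.414 mL.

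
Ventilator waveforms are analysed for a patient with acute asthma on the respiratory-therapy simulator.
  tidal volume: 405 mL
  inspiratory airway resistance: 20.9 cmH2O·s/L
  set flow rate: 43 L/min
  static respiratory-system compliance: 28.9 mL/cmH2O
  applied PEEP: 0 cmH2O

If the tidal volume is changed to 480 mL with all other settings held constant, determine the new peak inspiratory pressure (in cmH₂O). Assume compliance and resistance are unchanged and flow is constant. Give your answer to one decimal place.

Flow: 43 L/min ÷ 60 = 0.7167 L/s.
PIP = Vt/C + R·V̇ + PEEP (constant-flow equation of motion).
Only the elastic term changes: ΔPIP = ΔVt / C = (480 − 405) / 28.9 = 2.595 cmH2O.
Original PIP = 405/28.9 + 20.9×0.7167 + 0 = 28.993 cmH2O; new PIP = 28.993 + (2.595) = 31.588 cmH2O.

31.6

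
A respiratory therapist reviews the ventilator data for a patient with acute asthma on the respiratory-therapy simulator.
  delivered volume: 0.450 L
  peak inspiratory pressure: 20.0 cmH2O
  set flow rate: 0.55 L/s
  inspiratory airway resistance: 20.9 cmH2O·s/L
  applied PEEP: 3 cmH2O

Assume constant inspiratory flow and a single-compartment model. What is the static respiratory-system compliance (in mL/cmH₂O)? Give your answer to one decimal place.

Equation of motion (constant flow): PIP = Vt/C + R·V̇ + PEEP.
Vt/C = PIP − R·V̇ − PEEP = 20.0 − 20.9×0.55 − 3 = 20.0 − 11.495 − 3 = 5.505 cmH2O.
C = Vt / 5.505 = 450 / 5.505 = 81.744 mL/cmH2O.

81.7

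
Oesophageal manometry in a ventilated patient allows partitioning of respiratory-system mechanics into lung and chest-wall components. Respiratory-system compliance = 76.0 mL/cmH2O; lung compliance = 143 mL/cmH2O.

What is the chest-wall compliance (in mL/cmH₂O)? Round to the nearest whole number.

1/Ccw = 1/Crs − 1/CL.
1/Ccw = 1/76.0 − 1/143 = 0.006165.
Ccw = 162.21 mL/cmH2O.

162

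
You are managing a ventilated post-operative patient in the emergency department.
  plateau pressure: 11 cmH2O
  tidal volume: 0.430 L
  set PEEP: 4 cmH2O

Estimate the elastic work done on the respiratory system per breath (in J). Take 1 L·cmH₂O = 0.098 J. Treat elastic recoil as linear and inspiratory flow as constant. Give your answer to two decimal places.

0.15

Elastic work ≈ ½ × (Pplat − PEEP) × Vt = 0.5 × (11 − 4) × 0.430 L = 0.5 × 7.0 × 0.430 = 1.505 L·cmH2O.
× 0.098 J/(L·cmH2O) → 0.1475 J.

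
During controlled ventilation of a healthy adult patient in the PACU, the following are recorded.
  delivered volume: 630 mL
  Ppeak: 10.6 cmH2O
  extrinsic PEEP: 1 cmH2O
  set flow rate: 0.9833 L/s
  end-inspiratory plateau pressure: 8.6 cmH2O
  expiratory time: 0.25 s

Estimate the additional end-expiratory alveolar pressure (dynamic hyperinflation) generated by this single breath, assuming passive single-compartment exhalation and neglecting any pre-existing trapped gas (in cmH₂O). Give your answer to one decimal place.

1.7

R = (PIP − Pplat)/V̇ = (10.6 − 8.6) / 0.9833 = 2.0/0.9833 = 2.034 cmH2O·s/L.
C = Vt/(Pplat − PEEP) = 630.0 / (8.6 − 1) = 630.0/7.6 = 82.895 mL/cmH2O.
τ = R × C = 2.034 × 0.0829 L/cmH2O = 0.1686 s.
Fraction remaining = e^(−Te/τ) = e^(−0.25/0.1686) = 0.227; trapped volume = 630.0 × 0.227 = 143.01 mL.
Additional alveolar pressure from trapping ≈ V_trapped / C = 143.01 / 82.895 = 1.725 cmH2O.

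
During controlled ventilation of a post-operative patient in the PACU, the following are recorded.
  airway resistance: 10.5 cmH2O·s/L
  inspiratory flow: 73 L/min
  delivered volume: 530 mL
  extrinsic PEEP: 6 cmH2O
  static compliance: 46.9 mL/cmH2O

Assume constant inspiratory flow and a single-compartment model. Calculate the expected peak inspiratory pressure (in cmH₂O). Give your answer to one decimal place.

30.1

Flow: 73 L/min ÷ 60 = 1.2167 L/s.
Equation of motion (constant flow): PIP = Vt/C + R·V̇ + PEEP.
PIP = 530/46.9 + 10.5×1.2167 + 6 = 11.301 + 12.775 + 6 = 30.076 cmH2O.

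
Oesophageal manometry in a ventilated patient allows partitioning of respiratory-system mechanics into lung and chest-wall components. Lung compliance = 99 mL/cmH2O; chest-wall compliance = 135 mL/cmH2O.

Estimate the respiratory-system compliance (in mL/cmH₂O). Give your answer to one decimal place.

57.1

Lung and chest wall are elastances in series: 1/Crs = 1/CL + 1/Ccw.
1/Crs = 1/99 + 1/135 = 0.01751.
Crs = 57.11 mL/cmH2O.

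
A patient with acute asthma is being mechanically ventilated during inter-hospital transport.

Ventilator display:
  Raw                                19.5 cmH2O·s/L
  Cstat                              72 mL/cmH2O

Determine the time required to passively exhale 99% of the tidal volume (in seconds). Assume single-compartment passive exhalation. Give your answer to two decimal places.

τ = R × C = 19.5 × 72 mL/cmH2O = 19.5 × 0.072 L/cmH2O = 1.404 s.
Exhaled fraction f = 1 − e^(−t/τ) → t = −τ·ln(1 − f) = −1.404·ln(0.01) = 6.466 s.

6.47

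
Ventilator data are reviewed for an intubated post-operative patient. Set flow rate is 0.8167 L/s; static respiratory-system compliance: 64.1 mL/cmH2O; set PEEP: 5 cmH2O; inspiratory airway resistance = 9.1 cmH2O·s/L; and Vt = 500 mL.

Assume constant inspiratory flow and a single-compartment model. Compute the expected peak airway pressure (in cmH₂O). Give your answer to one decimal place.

Equation of motion (constant flow): PIP = Vt/C + R·V̇ + PEEP.
PIP = 500/64.1 + 9.1×0.8167 + 5 = 7.8 + 7.432 + 5 = 20.232 cmH2O.

20.2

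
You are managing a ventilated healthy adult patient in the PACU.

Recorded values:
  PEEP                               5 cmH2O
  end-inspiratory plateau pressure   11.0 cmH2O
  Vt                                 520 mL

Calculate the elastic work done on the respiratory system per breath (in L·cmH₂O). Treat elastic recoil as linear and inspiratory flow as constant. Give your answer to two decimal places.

1.56

Elastic work ≈ ½ × (Pplat − PEEP) × Vt = 0.5 × (11.0 − 5) × 0.520 L = 0.5 × 6.0 × 0.520 = 1.56 L·cmH2O.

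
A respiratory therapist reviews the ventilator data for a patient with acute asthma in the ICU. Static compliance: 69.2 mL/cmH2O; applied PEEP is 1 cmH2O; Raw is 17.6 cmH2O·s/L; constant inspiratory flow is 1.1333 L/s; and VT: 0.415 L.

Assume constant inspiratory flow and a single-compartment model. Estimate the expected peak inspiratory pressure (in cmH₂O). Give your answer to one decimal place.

Equation of motion (constant flow): PIP = Vt/C + R·V̇ + PEEP.
PIP = 415/69.2 + 17.6×1.1333 + 1 = 5.997 + 19.946 + 1 = 26.943 cmH2O.

26.9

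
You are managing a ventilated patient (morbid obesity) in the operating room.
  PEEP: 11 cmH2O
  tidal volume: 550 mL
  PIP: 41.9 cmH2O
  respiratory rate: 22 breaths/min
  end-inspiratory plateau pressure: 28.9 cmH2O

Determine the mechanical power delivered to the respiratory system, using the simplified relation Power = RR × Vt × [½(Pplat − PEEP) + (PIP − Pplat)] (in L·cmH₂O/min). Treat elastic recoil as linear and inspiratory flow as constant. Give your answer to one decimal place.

Per-breath work = Vt × [½(Pplat−PEEP) + (PIP−Pplat)] = 0.550 × [0.5×17.9 + 13.0] = 0.550 × 21.95 = 12.073 L·cmH2O.
Power = 22 × 12.073 = 265.61 L·cmH2O/min.

265.6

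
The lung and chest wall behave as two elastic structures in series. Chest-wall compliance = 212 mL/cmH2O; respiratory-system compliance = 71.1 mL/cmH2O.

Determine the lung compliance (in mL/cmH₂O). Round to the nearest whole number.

1/CL = 1/Crs − 1/Ccw.
1/CL = 1/71.1 − 1/212 = 0.009348.
CL = 106.97 mL/cmH2O.

107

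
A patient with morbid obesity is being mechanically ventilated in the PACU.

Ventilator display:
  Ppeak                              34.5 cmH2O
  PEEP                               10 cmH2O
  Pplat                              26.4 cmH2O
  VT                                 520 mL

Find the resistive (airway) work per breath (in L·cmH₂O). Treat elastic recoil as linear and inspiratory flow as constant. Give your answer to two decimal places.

4.21

With constant inspiratory flow the resistive pressure is constant at PIP − Pplat = 34.5 − 26.4 = 8.1 cmH2O, so resistive work = 8.1 × 0.520 = 4.212 L·cmH2O.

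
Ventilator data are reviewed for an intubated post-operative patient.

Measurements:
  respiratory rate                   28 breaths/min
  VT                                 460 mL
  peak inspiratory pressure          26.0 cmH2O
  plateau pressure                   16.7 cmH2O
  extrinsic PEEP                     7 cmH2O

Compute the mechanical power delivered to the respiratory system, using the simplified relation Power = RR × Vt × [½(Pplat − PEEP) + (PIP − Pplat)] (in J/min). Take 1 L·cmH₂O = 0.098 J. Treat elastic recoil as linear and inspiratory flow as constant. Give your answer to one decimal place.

Per-breath work = Vt × [½(Pplat−PEEP) + (PIP−Pplat)] = 0.460 × [0.5×9.7 + 9.3] = 0.460 × 14.15 = 6.509 L·cmH2O.
Power = 28 × 6.509 = 182.25 L·cmH2O/min.
× 0.098 J/(L·cmH2O) → 17.861 J/min.

17.9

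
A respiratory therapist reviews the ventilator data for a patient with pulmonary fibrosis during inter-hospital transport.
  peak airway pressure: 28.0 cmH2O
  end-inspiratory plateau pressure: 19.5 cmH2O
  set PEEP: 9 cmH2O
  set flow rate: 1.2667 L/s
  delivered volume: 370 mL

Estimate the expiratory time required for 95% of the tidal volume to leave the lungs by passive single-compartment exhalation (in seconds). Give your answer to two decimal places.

R = (PIP − Pplat)/V̇ = (28.0 − 19.5) / 1.2667 = 8.5/1.2667 = 6.71 cmH2O·s/L.
C = Vt/(Pplat − PEEP) = 370.0 / (19.5 − 9) = 370.0/10.5 = 35.238 mL/cmH2O.
τ = R × C = 6.71 × 0.03524 L/cmH2O = 0.2365 s.
t = −τ·ln(1 − 0.95) = −0.2365·ln(0.05) = 0.7085 s.

0.71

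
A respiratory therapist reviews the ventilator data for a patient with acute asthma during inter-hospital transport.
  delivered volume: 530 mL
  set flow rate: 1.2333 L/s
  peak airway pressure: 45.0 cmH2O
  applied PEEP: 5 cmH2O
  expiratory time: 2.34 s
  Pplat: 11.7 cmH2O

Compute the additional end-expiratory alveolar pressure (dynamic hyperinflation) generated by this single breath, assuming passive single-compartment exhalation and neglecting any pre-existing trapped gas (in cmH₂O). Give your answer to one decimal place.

R = (PIP − Pplat)/V̇ = (45.0 − 11.7) / 1.2333 = 33.3/1.2333 = 27.001 cmH2O·s/L.
C = Vt/(Pplat − PEEP) = 530.0 / (11.7 − 5) = 530.0/6.7 = 79.104 mL/cmH2O.
τ = R × C = 27.001 × 0.0791 L/cmH2O = 2.136 s.
Fraction remaining = e^(−Te/τ) = e^(−2.34/2.136) = 0.3344; trapped volume = 530.0 × 0.3344 = 177.23 mL.
Additional alveolar pressure from trapping ≈ V_trapped / C = 177.23 / 79.104 = 2.24 cmH2O.

2.2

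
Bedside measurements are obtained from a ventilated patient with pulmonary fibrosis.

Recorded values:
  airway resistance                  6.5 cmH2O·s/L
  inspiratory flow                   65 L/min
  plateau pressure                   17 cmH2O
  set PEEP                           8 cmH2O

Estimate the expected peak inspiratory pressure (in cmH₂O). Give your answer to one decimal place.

Flow: 65 L/min ÷ 60 = 1.0833 L/s.
PIP = Pplat + Raw × flow = 17 + 6.5 × 1.0833 = 17 + 7.041 = 24.041 cmH2O.

24.0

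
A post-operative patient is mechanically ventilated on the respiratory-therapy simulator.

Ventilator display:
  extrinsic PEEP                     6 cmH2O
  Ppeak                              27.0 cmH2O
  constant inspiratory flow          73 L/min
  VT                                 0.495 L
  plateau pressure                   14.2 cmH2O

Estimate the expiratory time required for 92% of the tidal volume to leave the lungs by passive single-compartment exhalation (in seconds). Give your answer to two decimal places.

1.60

Flow: 73 L/min ÷ 60 = 1.2167 L/s.
R = (PIP − Pplat)/V̇ = (27.0 − 14.2) / 1.2167 = 12.8/1.2167 = 10.52 cmH2O·s/L.
C = Vt/(Pplat − PEEP) = 495.0 / (14.2 − 6) = 495.0/8.2 = 60.366 mL/cmH2O.
τ = R × C = 10.52 × 0.06037 L/cmH2O = 0.6351 s.
t = −τ·ln(1 − 0.92) = −0.6351·ln(0.08) = 1.604 s.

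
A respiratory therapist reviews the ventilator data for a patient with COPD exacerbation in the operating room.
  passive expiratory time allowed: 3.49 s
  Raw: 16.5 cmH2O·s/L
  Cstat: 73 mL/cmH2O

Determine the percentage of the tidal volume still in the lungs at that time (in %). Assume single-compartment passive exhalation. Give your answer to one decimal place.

5.5

τ = R × C = 16.5 × 73 mL/cmH2O = 16.5 × 0.073 L/cmH2O = 1.205 s.
Passive exhalation: V(t)/V₀ = e^(−t/τ) = e^(−3.49/1.205) = 0.05523.
Fraction remaining = 0.05523 → 5.523%.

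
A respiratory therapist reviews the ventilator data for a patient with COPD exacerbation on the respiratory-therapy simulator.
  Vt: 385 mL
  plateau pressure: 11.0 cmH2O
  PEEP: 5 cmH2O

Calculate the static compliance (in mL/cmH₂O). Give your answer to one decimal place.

64.2

Cstat = Vt / (Pplat − PEEP) = 385 / (11.0 − 5) = 385 / 6.0 = 64.167 mL/cmH2O.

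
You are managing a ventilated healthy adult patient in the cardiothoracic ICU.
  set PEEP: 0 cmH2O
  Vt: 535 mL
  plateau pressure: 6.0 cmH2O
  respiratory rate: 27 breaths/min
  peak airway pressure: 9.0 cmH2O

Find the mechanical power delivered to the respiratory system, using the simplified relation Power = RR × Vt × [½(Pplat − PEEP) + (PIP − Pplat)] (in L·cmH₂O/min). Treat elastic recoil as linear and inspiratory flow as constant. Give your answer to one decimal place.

86.7

Per-breath work = Vt × [½(Pplat−PEEP) + (PIP−Pplat)] = 0.535 × [0.5×6.0 + 3.0] = 0.535 × 6.0 = 3.21 L·cmH2O.
Power = 27 × 3.21 = 86.67 L·cmH2O/min.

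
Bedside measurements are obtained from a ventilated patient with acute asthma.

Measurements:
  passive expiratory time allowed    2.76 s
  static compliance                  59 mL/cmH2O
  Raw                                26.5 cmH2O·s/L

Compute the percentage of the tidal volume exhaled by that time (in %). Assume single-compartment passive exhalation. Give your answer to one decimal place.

82.9

τ = R × C = 26.5 × 59 mL/cmH2O = 26.5 × 0.059 L/cmH2O = 1.564 s.
Passive exhalation: V(t)/V₀ = e^(−t/τ) = e^(−2.76/1.564) = 0.1712.
Fraction exhaled = 1 − 0.1712 = 0.8288 → 82.88%.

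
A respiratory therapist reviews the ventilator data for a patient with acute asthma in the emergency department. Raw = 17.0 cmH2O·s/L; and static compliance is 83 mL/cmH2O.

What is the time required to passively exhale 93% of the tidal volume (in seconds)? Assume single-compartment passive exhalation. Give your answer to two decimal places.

τ = R × C = 17.0 × 83 mL/cmH2O = 17.0 × 0.083 L/cmH2O = 1.411 s.
Exhaled fraction f = 1 − e^(−t/τ) → t = −τ·ln(1 − f) = −1.411·ln(0.07) = 3.752 s.

3.75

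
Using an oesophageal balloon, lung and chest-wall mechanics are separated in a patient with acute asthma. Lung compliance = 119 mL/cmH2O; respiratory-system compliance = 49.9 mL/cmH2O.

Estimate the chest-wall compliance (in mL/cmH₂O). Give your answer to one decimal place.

1/Ccw = 1/Crs − 1/CL.
1/Ccw = 1/49.9 − 1/119 = 0.01164.
Ccw = 85.911 mL/cmH2O.

85.9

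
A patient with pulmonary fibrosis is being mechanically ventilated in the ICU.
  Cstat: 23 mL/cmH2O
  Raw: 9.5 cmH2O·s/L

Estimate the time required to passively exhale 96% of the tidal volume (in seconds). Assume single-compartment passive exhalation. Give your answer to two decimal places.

0.70

τ = R × C = 9.5 × 23 mL/cmH2O = 9.5 × 0.023 L/cmH2O = 0.2185 s.
Exhaled fraction f = 1 − e^(−t/τ) → t = −τ·ln(1 − f) = −0.2185·ln(0.04) = 0.7033 s.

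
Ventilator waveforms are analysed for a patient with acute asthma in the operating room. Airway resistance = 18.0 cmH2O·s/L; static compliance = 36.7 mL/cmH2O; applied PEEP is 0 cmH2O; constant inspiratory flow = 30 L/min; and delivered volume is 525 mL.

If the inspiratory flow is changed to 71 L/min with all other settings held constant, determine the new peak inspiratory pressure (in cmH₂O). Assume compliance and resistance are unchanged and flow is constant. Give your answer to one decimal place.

Flow: 30 L/min ÷ 60 = 0.5 L/s.
New flow: 71 L/min ÷ 60 = 1.1833 L/s.
PIP = Vt/C + R·V̇ + PEEP (constant-flow equation of motion).
Only the resistive term changes: ΔPIP = R × ΔV̇ = 18.0 × (1.1833 − 0.5) = 18.0 × 0.6833 = 12.299 cmH2O.
Original PIP = 525/36.7 + 18.0×0.5 + 0 = 23.305 cmH2O; new PIP = 23.305 + (12.299) = 35.604 cmH2O.

35.6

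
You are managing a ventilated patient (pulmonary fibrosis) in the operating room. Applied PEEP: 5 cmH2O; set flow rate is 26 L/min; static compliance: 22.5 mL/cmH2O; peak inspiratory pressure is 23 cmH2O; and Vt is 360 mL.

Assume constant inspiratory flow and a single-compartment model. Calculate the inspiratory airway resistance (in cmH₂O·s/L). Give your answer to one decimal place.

Flow: 26 L/min ÷ 60 = 0.4333 L/s.
Equation of motion (constant flow): PIP = Vt/C + R·V̇ + PEEP.
R·V̇ = PIP − Vt/C − PEEP = 23 − 360/22.5 − 5 = 23 − 16.0 − 5 = 2.0 cmH2O.
R = 2.0 / 0.4333 = 4.616 cmH2O·s/L.

4.6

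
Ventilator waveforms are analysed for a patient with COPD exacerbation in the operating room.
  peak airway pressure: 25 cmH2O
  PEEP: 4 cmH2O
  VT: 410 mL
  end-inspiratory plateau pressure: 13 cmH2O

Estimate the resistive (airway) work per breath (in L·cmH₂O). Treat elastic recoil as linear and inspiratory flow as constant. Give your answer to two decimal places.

With constant inspiratory flow the resistive pressure is constant at PIP − Pplat = 25 − 13 = 12.0 cmH2O, so resistive work = 12.0 × 0.410 = 4.92 L·cmH2O.

4.92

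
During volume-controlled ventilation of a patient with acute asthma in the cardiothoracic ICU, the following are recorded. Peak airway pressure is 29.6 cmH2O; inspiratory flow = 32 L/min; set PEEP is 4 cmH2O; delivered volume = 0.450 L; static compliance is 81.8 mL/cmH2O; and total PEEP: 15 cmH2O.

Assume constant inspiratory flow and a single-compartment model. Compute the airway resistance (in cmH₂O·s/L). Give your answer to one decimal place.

17.1

Flow: 32 L/min ÷ 60 = 0.5333 L/s.
Total PEEP = 15 cmH2O (set 4 + intrinsic 11); this is the baseline alveolar pressure.
Equation of motion (constant flow): PIP = Vt/C + R·V̇ + PEEP.
R·V̇ = PIP − Vt/C − PEEP = 29.6 − 450/81.8 − 15 = 29.6 − 5.501 − 15 = 9.099 cmH2O.
R = 9.099 / 0.5333 = 17.062 cmH2O·s/L.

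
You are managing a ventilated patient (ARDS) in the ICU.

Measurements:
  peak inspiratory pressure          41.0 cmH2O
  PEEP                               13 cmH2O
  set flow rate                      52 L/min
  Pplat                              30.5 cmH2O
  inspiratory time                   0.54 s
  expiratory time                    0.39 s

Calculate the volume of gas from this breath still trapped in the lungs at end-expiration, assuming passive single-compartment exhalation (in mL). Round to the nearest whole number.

Flow: 52 L/min ÷ 60 = 0.8667 L/s.
Vt = flow × Ti = 0.8667 L/s × 0.54 s × 1000 mL/L = 468.02 mL.
R = (PIP − Pplat)/V̇ = (41.0 − 30.5) / 0.8667 = 10.5/0.8667 = 12.115 cmH2O·s/L.
C = Vt/(Pplat − PEEP) = 468.02 / (30.5 − 13) = 468.02/17.5 = 26.744 mL/cmH2O.
τ = R × C = 12.115 × 0.02674 L/cmH2O = 0.324 s.
Fraction remaining = e^(−Te/τ) = e^(−0.39/0.324) = 0.3001.
Trapped volume = 468.02 × 0.3001 = 140.45 mL.

140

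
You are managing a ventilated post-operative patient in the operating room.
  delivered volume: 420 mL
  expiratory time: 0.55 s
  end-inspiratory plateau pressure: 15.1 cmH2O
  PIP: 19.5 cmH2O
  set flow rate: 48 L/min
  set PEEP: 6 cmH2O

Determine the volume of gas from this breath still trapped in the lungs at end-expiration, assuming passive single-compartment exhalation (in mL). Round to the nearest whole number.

Flow: 48 L/min ÷ 60 = 0.8 L/s.
R = (PIP − Pplat)/V̇ = (19.5 − 15.1) / 0.8 = 4.4/0.8 = 5.5 cmH2O·s/L.
C = Vt/(Pplat − PEEP) = 420.0 / (15.1 − 6) = 420.0/9.1 = 46.154 mL/cmH2O.
τ = R × C = 5.5 × 0.04615 L/cmH2O = 0.2538 s.
Fraction remaining = e^(−Te/τ) = e^(−0.55/0.2538) = 0.1145.
Trapped volume = 420.0 × 0.1145 = 48.09 mL.

48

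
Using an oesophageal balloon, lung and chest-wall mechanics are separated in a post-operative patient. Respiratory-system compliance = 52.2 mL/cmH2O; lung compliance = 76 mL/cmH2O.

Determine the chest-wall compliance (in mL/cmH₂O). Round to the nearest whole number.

167

1/Ccw = 1/Crs − 1/CL.
1/Ccw = 1/52.2 − 1/76 = 0.005999.
Ccw = 166.69 mL/cmH2O.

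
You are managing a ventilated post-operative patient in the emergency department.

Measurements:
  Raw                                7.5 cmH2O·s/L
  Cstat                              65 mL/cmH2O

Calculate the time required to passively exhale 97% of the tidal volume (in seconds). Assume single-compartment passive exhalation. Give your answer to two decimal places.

τ = R × C = 7.5 × 65 mL/cmH2O = 7.5 × 0.065 L/cmH2O = 0.4875 s.
Exhaled fraction f = 1 − e^(−t/τ) → t = −τ·ln(1 − f) = −0.4875·ln(0.03) = 1.709 s.

1.71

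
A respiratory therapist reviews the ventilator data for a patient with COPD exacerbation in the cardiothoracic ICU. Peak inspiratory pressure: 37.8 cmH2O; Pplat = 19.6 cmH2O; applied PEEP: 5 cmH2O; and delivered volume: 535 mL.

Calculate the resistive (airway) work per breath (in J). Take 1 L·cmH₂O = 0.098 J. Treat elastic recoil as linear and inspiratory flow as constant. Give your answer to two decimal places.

0.95

With constant inspiratory flow the resistive pressure is constant at PIP − Pplat = 37.8 − 19.6 = 18.2 cmH2O, so resistive work = 18.2 × 0.535 = 9.737 L·cmH2O.
× 0.098 J/(L·cmH2O) → 0.9542 J.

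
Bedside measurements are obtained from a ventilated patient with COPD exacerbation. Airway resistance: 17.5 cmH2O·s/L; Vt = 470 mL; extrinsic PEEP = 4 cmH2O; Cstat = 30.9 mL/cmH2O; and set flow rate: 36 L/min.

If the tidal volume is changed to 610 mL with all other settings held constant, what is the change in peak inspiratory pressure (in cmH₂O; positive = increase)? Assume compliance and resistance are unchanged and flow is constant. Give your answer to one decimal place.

PIP = Vt/C + R·V̇ + PEEP (constant-flow equation of motion).
Only the elastic term changes: ΔPIP = ΔVt / C = (610 − 470) / 30.9 = 4.531 cmH2O.

4.5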